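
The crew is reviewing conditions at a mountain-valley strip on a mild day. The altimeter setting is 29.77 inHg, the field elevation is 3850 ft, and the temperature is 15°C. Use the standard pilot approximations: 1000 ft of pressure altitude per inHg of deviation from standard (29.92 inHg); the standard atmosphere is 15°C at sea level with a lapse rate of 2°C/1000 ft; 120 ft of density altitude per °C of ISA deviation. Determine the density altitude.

4960 ft

Pressure altitude = 3850 + (29.92 − 29.77) × 1000 = 3850 + (+150) = 4000 ft.
ISA temperature at 4000 ft = 15 − 2 × (4000/1000) = 7°C.
ISA deviation = 15 − 7 = +8°C.
Density altitude = 4000 + 120 × (8) = 4960 ft.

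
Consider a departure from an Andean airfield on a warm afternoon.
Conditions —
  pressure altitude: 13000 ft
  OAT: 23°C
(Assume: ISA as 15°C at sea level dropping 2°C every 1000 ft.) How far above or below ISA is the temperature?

ISA+34°C

ISA temperature at 13000 ft = 15 − 2 × (13000/1000) = -11°C.
Deviation = OAT − ISA = 23 − (-11) = +34°C.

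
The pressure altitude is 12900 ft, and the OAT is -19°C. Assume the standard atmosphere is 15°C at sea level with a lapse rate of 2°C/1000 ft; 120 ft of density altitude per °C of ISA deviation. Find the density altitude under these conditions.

ISA temperature at 12900 ft = 15 − 2 × (12900/1000) = -10.8°C.
ISA deviation = -19 − (-10.8) = -8.2°C.
Density altitude = 12900 + 120 × (-8.2) = 12900 + (-984) = 11916 ft.

11916 ft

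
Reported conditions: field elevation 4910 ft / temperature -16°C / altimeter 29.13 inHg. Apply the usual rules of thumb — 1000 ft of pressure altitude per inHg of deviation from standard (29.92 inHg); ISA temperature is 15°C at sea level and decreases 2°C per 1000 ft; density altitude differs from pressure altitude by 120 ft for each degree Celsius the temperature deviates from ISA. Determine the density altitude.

Pressure altitude = 4910 + (29.92 − 29.13) × 1000 = 4910 + (+790) = 5700 ft.
ISA temperature at 5700 ft = 15 − 2 × (5700/1000) = 3.6°C.
ISA deviation = -16 − 3.6 = -19.6°C.
Density altitude = 5700 + 120 × (-19.6) = 3348 ft.

3348 ft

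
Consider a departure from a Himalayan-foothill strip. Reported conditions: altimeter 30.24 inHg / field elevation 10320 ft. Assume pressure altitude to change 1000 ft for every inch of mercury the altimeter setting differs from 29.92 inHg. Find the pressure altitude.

Pressure correction = (29.92 − 30.24) × 1000 = -320 ft.
Pressure altitude = 10320 + (-320) = 10000 ft.

10000 ft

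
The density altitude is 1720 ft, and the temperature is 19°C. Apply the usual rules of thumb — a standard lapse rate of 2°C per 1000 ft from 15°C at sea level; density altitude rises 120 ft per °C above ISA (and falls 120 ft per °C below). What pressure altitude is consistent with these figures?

1000 ft

DA = PA + 120 × (OAT − (15 − 2·PA/1000)) = PA + 120·OAT − 1800 + 0.24·PA = 1.24·PA + 120·OAT − 1800.
So 1.24·PA = 1720 − 120 × 19 + 1800 = 1240.
PA = 1240 / 1.24 = 1000 ft.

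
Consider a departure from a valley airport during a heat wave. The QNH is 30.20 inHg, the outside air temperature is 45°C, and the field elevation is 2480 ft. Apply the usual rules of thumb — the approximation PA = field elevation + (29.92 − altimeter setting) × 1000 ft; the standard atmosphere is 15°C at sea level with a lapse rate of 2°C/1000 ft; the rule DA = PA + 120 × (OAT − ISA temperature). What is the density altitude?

Pressure altitude = 2480 + (29.92 − 30.20) × 1000 = 2480 + (-280) = 2200 ft.
ISA temperature at 2200 ft = 15 − 2 × (2200/1000) = 10.6°C.
ISA deviation = 45 − 10.6 = +34.4°C.
Density altitude = 2200 + 120 × (34.4) = 6328 ft.

6328 ft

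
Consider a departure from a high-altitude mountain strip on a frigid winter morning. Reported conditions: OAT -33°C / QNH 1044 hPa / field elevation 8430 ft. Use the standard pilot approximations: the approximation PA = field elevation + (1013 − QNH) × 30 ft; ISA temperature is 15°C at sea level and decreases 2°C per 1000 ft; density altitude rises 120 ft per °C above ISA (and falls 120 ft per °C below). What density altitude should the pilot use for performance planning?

Pressure altitude = 8430 + (1013 − 1044) × 30 = 8430 + (-930) = 7500 ft.
ISA temperature at 7500 ft = 15 − 2 × (7500/1000) = 0°C.
ISA deviation = -33 − 0 = -33°C.
Density altitude = 7500 + 120 × (-33) = 3540 ft.

3540 ft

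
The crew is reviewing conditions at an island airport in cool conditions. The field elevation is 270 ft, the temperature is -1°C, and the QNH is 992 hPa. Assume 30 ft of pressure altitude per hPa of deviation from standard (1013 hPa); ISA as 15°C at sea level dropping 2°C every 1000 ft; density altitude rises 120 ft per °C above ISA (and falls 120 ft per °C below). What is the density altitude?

Pressure altitude = 270 + (1013 − 992) × 30 = 270 + (+630) = 900 ft.
ISA temperature at 900 ft = 15 − 2 × (900/1000) = 13.2°C.
ISA deviation = -1 − 13.2 = -14.2°C.
Density altitude = 900 + 120 × (-14.2) = -804 ft.

-804 ft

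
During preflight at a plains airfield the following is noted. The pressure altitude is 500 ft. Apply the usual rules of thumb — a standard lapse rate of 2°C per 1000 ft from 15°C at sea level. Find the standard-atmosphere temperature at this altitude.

ISA temperature = 15 − 2 × (500/1000) = 15 − 1 = 14°C.

14°C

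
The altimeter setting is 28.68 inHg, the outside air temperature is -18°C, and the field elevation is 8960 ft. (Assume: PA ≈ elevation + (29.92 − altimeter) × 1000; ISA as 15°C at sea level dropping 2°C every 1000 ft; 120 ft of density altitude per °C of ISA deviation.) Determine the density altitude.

Pressure altitude = 8960 + (29.92 − 28.68) × 1000 = 8960 + (+1240) = 10200 ft.
ISA temperature at 10200 ft = 15 − 2 × (10200/1000) = -5.4°C.
ISA deviation = -18 − (-5.4) = -12.6°C.
Density altitude = 10200 + 120 × (-12.6) = 8688 ft.

8688 ft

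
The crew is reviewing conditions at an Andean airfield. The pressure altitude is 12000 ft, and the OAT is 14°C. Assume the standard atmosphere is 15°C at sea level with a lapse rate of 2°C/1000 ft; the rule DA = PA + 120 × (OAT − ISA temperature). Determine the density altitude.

14760 ft

ISA temperature at 12000 ft = 15 − 2 × (12000/1000) = -9°C.
ISA deviation = 14 − (-9) = +23°C.
Density altitude = 12000 + 120 × (23) = 12000 + (+2760) = 14760 ft.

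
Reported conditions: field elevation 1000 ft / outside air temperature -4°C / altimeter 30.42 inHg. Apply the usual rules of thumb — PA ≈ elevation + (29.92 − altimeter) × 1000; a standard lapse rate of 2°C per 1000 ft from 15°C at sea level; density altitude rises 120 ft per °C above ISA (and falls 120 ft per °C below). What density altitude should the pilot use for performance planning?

-1660 ft

Pressure altitude = 1000 + (29.92 − 30.42) × 1000 = 1000 + (-500) = 500 ft.
ISA temperature at 500 ft = 15 − 2 × (500/1000) = 14°C.
ISA deviation = -4 − 14 = -18°C.
Density altitude = 500 + 120 × (-18) = -1660 ft.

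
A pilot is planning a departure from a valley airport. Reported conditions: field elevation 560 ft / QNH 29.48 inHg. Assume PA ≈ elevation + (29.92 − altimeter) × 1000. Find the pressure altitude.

1000 ft

Pressure correction = (29.92 − 29.48) × 1000 = +440 ft.
Pressure altitude = 560 + (+440) = 1000 ft.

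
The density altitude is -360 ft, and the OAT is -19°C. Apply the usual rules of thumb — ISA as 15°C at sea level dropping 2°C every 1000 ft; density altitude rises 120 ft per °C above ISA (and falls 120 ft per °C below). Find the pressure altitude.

DA = PA + 120 × (OAT − (15 − 2·PA/1000)) = PA + 120·OAT − 1800 + 0.24·PA = 1.24·PA + 120·OAT − 1800.
So 1.24·PA = -360 − 120 × (-19) + 1800 = 3720.
PA = 3720 / 1.24 = 3000 ft.

3000 ft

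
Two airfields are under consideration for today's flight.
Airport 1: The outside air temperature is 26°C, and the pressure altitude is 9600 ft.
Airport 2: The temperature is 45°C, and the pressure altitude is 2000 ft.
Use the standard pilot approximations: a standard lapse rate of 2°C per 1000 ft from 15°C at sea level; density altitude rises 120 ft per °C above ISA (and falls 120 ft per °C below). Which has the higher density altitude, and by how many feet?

Airport 1 by 7144 ft

Airport 1: ISA temp = -4.2°C, deviation +30.2°C, DA = 9600 + 120 × 30.2 = 13224 ft.
Airport 2: ISA temp = 11°C, deviation +34°C, DA = 2000 + 120 × 34 = 6080 ft.
Airport 1 is higher by 13224 − 6080 = 7144 ft.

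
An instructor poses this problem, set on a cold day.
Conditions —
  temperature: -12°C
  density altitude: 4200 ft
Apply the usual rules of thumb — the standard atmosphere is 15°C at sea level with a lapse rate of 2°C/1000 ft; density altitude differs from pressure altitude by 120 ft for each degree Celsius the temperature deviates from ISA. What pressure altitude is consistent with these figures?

DA = PA + 120 × (OAT − (15 − 2·PA/1000)) = PA + 120·OAT − 1800 + 0.24·PA = 1.24·PA + 120·OAT − 1800.
So 1.24·PA = 4200 − 120 × (-12) + 1800 = 7440.
PA = 7440 / 1.24 = 6000 ft.

6000 ft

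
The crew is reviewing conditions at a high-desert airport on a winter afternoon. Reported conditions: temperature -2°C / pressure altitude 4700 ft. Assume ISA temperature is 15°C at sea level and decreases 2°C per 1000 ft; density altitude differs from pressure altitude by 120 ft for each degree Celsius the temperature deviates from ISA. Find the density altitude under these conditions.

3788 ft

ISA temperature at 4700 ft = 15 − 2 × (4700/1000) = 5.6°C.
ISA deviation = -2 − 5.6 = -7.6°C.
Density altitude = 4700 + 120 × (-7.6) = 4700 + (-912) = 3788 ft.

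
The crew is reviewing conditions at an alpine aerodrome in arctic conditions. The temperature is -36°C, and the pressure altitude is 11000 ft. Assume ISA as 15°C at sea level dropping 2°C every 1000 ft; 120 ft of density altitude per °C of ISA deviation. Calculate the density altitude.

7520 ft

ISA temperature at 11000 ft = 15 − 2 × (11000/1000) = -7°C.
ISA deviation = -36 − (-7) = -29°C.
Density altitude = 11000 + 120 × (-29) = 11000 + (-3480) = 7520 ft.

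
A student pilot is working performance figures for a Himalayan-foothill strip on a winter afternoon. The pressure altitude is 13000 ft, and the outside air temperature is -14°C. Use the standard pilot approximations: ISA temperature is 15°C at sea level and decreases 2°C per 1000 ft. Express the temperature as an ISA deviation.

ISA-3°C

ISA temperature at 13000 ft = 15 − 2 × (13000/1000) = -11°C.
Deviation = OAT − ISA = -14 − (-11) = -3°C.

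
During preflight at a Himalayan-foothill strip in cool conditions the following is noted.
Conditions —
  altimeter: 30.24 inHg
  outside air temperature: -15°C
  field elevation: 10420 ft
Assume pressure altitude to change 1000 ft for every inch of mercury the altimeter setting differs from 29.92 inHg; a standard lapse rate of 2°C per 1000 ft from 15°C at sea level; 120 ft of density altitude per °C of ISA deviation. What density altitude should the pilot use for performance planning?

Pressure altitude = 10420 + (29.92 − 30.24) × 1000 = 10420 + (-320) = 10100 ft.
ISA temperature at 10100 ft = 15 − 2 × (10100/1000) = -5.2°C.
ISA deviation = -15 − (-5.2) = -9.8°C.
Density altitude = 10100 + 120 × (-9.8) = 8924 ft.

8924 ft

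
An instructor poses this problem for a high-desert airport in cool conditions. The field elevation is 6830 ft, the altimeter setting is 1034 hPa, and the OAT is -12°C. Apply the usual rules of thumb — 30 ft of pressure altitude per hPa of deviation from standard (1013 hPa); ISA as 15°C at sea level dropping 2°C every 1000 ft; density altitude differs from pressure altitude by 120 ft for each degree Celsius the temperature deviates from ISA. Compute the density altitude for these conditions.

4448 ft

Pressure altitude = 6830 + (1013 − 1034) × 30 = 6830 + (-630) = 6200 ft.
ISA temperature at 6200 ft = 15 − 2 × (6200/1000) = 2.6°C.
ISA deviation = -12 − 2.6 = -14.6°C.
Density altitude = 6200 + 120 × (-14.6) = 4448 ft.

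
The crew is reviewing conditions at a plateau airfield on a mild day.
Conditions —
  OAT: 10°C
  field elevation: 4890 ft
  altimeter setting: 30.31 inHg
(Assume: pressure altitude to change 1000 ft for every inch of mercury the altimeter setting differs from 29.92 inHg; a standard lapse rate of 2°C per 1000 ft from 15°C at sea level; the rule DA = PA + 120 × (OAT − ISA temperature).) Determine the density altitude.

Pressure altitude = 4890 + (29.92 − 30.31) × 1000 = 4890 + (-390) = 4500 ft.
ISA temperature at 4500 ft = 15 − 2 × (4500/1000) = 6°C.
ISA deviation = 10 − 6 = +4°C.
Density altitude = 4500 + 120 × (4) = 4980 ft.

4980 ft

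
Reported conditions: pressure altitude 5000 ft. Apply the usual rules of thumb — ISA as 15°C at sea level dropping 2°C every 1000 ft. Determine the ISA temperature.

ISA temperature = 15 − 2 × (5000/1000) = 15 − 10 = 5°C.

5°C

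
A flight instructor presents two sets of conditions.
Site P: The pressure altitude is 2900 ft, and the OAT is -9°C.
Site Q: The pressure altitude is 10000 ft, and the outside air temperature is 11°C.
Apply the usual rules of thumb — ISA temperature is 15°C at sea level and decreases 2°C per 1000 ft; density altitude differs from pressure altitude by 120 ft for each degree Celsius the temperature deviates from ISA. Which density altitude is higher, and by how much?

Site P: ISA temp = 9.2°C, deviation -18.2°C, DA = 2900 + 120 × (-18.2) = 716 ft.
Site Q: ISA temp = -5°C, deviation +16°C, DA = 10000 + 120 × 16 = 11920 ft.
Site Q is higher by 11920 − 716 = 11204 ft.

Site Q by 11204 ft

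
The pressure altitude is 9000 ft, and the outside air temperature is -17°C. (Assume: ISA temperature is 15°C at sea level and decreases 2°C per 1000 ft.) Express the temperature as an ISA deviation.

ISA-14°C

ISA temperature at 9000 ft = 15 − 2 × (9000/1000) = -3°C.
Deviation = OAT − ISA = -17 − (-3) = -14°C.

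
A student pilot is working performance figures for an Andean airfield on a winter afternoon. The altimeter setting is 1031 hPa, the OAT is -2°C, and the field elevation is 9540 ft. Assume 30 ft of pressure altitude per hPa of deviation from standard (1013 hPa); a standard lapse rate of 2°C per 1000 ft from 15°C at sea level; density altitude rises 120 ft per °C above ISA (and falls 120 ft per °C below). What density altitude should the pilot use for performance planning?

Pressure altitude = 9540 + (1013 − 1031) × 30 = 9540 + (-540) = 9000 ft.
ISA temperature at 9000 ft = 15 − 2 × (9000/1000) = -3°C.
ISA deviation = -2 − (-3) = +1°C.
Density altitude = 9000 + 120 × (1) = 9120 ft.

9120 ft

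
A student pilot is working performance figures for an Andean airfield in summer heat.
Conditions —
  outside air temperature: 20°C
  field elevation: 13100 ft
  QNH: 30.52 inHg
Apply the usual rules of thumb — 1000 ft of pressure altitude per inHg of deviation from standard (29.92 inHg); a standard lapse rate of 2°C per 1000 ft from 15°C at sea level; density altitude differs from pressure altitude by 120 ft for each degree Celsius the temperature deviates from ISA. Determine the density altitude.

Pressure altitude = 13100 + (29.92 − 30.52) × 1000 = 13100 + (-600) = 12500 ft.
ISA temperature at 12500 ft = 15 − 2 × (12500/1000) = -10°C.
ISA deviation = 20 − (-10) = +30°C.
Density altitude = 12500 + 120 × (30) = 16100 ft.

16100 ft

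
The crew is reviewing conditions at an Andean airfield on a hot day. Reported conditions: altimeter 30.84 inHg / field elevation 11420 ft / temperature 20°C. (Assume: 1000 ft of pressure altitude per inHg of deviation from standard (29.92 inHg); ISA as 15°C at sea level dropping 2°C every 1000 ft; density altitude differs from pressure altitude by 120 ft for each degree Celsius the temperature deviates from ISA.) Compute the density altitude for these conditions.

13620 ft

Pressure altitude = 11420 + (29.92 − 30.84) × 1000 = 11420 + (-920) = 10500 ft.
ISA temperature at 10500 ft = 15 − 2 × (10500/1000) = -6°C.
ISA deviation = 20 − (-6) = +26°C.
Density altitude = 10500 + 120 × (26) = 13620 ft.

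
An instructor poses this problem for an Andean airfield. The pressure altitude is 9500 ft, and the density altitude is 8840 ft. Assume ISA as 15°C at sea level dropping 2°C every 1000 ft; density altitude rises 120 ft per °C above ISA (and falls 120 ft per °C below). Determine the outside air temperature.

Density altitude − pressure altitude = 8840 − 9500 = -660 ft.
At 120 ft/°C that is an ISA deviation of -660/120 = -5.5°C.
ISA temperature at 9500 ft = 15 − 2 × (9500/1000) = -4°C.
OAT = ISA + deviation = -4 + (-5.5) = -9.5°C.

-9.5°C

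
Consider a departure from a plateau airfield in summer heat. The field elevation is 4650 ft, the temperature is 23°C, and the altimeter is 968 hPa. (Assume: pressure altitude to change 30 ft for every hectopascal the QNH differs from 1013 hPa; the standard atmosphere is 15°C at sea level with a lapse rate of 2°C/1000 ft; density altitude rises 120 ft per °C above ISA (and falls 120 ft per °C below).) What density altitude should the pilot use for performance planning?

8400 ft

Pressure altitude = 4650 + (1013 − 968) × 30 = 4650 + (+1350) = 6000 ft.
ISA temperature at 6000 ft = 15 − 2 × (6000/1000) = 3°C.
ISA deviation = 23 − 3 = +20°C.
Density altitude = 6000 + 120 × (20) = 8400 ft.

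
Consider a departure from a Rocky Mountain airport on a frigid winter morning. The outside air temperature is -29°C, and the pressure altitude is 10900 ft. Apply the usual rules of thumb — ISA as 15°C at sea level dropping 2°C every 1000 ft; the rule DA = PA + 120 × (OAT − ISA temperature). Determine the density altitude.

ISA temperature at 10900 ft = 15 − 2 × (10900/1000) = -6.8°C.
ISA deviation = -29 − (-6.8) = -22.2°C.
Density altitude = 10900 + 120 × (-22.2) = 10900 + (-2664) = 8236 ft.

8236 ft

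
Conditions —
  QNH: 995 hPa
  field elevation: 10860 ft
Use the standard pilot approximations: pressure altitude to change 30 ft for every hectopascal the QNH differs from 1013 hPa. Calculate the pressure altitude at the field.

11400 ft

Pressure correction = (1013 − 995) × 30 = +540 ft.
Pressure altitude = 10860 + (+540) = 11400 ft.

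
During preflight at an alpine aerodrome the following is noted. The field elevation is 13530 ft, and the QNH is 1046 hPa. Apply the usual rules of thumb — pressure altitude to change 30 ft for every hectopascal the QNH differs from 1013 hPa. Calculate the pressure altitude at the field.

Pressure correction = (1013 − 1046) × 30 = -990 ft.
Pressure altitude = 13530 + (-990) = 12540 ft.

12540 ft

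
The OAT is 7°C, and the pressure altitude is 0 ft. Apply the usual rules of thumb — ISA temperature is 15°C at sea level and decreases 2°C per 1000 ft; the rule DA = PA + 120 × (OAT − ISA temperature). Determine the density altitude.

-960 ft

ISA temperature at 0 ft = 15 − 2 × (0/1000) = 15°C.
ISA deviation = 7 − 15 = -8°C.
Density altitude = 0 + 120 × (-8) = 0 + (-960) = -960 ft.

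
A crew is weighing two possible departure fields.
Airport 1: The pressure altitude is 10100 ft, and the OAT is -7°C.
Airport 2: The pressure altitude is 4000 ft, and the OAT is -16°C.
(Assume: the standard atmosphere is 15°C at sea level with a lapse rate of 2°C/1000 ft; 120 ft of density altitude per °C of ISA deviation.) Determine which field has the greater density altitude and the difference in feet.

Airport 1 by 8644 ft

Airport 1: ISA temp = -5.2°C, deviation -1.8°C, DA = 10100 + 120 × (-1.8) = 9884 ft.
Airport 2: ISA temp = 7°C, deviation -23°C, DA = 4000 + 120 × (-23) = 1240 ft.
Airport 1 is higher by 9884 − 1240 = 8644 ft.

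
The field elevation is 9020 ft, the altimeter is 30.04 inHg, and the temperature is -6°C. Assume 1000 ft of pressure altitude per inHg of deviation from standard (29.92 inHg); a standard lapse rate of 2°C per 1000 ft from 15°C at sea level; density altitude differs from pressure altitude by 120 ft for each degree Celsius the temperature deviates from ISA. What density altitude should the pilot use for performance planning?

Pressure altitude = 9020 + (29.92 − 30.04) × 1000 = 9020 + (-120) = 8900 ft.
ISA temperature at 8900 ft = 15 − 2 × (8900/1000) = -2.8°C.
ISA deviation = -6 − (-2.8) = -3.2°C.
Density altitude = 8900 + 120 × (-3.2) = 8516 ft.

8516 ft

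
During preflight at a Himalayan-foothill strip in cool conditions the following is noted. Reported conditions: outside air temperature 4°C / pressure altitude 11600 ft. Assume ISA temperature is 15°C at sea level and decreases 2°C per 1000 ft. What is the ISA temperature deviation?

ISA+12.2°C

ISA temperature at 11600 ft = 15 − 2 × (11600/1000) = -8.2°C.
Deviation = OAT − ISA = 4 − (-8.2) = +12.2°C.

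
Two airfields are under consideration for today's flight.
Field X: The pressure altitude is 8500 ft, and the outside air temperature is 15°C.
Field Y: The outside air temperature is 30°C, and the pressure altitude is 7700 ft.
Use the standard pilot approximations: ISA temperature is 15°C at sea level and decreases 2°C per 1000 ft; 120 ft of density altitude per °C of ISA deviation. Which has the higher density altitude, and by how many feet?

Field Y by 808 ft

Field X: ISA temp = -2°C, deviation +17°C, DA = 8500 + 120 × 17 = 10540 ft.
Field Y: ISA temp = -0.4°C, deviation +30.4°C, DA = 7700 + 120 × 30.4 = 11348 ft.
Field Y is higher by 11348 − 10540 = 808 ft.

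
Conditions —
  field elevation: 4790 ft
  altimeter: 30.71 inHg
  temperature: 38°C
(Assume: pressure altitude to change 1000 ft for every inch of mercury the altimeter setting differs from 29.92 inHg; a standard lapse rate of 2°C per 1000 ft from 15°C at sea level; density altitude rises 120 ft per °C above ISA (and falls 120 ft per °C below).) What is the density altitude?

Pressure altitude = 4790 + (29.92 − 30.71) × 1000 = 4790 + (-790) = 4000 ft.
ISA temperature at 4000 ft = 15 − 2 × (4000/1000) = 7°C.
ISA deviation = 38 − 7 = +31°C.
Density altitude = 4000 + 120 × (31) = 7720 ft.

7720 ft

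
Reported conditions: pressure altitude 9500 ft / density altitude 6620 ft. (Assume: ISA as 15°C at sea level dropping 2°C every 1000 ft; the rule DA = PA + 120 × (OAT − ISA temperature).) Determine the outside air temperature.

Density altitude − pressure altitude = 6620 − 9500 = -2880 ft.
At 120 ft/°C that is an ISA deviation of -2880/120 = -24°C.
ISA temperature at 9500 ft = 15 − 2 × (9500/1000) = -4°C.
OAT = ISA + deviation = -4 + (-24) = -28°C.

-28°C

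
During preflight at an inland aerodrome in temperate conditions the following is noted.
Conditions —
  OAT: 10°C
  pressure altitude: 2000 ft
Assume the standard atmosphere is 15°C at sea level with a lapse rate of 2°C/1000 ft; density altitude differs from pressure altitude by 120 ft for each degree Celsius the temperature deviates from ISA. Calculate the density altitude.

1880 ft

ISA temperature at 2000 ft = 15 − 2 × (2000/1000) = 11°C.
ISA deviation = 10 − 11 = -1°C.
Density altitude = 2000 + 120 × (-1) = 2000 + (-120) = 1880 ft.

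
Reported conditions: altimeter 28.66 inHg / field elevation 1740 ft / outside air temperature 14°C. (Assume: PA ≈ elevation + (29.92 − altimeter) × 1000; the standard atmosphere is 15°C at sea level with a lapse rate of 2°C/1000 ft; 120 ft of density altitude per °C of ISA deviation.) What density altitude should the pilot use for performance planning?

3600 ft

Pressure altitude = 1740 + (29.92 − 28.66) × 1000 = 1740 + (+1260) = 3000 ft.
ISA temperature at 3000 ft = 15 − 2 × (3000/1000) = 9°C.
ISA deviation = 14 − 9 = +5°C.
Density altitude = 3000 + 120 × (5) = 3600 ft.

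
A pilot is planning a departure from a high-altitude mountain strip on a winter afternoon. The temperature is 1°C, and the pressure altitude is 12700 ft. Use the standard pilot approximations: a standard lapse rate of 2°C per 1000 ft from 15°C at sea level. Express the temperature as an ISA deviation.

ISA temperature at 12700 ft = 15 − 2 × (12700/1000) = -10.4°C.
Deviation = OAT − ISA = 1 − (-10.4) = +11.4°C.

ISA+11.4°C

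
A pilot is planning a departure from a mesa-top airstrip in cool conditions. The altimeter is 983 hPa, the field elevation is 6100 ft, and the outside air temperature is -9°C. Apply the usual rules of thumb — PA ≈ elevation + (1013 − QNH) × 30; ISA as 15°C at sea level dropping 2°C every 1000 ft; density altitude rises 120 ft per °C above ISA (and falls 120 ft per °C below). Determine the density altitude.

5800 ft

Pressure altitude = 6100 + (1013 − 983) × 30 = 6100 + (+900) = 7000 ft.
ISA temperature at 7000 ft = 15 − 2 × (7000/1000) = 1°C.
ISA deviation = -9 − 1 = -10°C.
Density altitude = 7000 + 120 × (-10) = 5800 ft.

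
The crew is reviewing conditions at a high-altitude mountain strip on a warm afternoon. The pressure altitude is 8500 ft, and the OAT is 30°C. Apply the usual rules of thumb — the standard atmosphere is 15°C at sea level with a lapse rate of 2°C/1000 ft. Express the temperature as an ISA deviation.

ISA+32°C

ISA temperature at 8500 ft = 15 − 2 × (8500/1000) = -2°C.
Deviation = OAT − ISA = 30 − (-2) = +32°C.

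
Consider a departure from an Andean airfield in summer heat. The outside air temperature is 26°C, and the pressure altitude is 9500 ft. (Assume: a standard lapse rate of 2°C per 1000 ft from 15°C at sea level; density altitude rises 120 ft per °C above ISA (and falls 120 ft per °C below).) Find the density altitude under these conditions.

13100 ft

ISA temperature at 9500 ft = 15 − 2 × (9500/1000) = -4°C.
ISA deviation = 26 − (-4) = +30°C.
Density altitude = 9500 + 120 × (30) = 9500 + (+3600) = 13100 ft.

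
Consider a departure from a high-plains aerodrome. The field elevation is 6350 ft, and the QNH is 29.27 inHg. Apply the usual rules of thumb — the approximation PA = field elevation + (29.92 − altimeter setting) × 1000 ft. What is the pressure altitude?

7000 ft

Pressure correction = (29.92 − 29.27) × 1000 = +650 ft.
Pressure altitude = 6350 + (+650) = 7000 ft.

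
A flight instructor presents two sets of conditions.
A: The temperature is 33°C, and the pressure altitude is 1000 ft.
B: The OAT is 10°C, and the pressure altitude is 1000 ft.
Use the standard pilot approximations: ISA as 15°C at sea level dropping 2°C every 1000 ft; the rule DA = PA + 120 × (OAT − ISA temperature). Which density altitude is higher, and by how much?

A by 2760 ft

A: ISA temp = 13°C, deviation +20°C, DA = 1000 + 120 × 20 = 3400 ft.
B: ISA temp = 13°C, deviation -3°C, DA = 1000 + 120 × (-3) = 640 ft.
A is higher by 3400 − 640 = 2760 ft.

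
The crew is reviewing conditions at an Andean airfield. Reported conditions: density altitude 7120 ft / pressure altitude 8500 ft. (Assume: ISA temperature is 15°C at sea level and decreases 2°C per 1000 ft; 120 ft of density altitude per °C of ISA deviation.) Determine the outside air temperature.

-13.5°C

Density altitude − pressure altitude = 7120 − 8500 = -1380 ft.
At 120 ft/°C that is an ISA deviation of -1380/120 = -11.5°C.
ISA temperature at 8500 ft = 15 − 2 × (8500/1000) = -2°C.
OAT = ISA + deviation = -2 + (-11.5) = -13.5°C.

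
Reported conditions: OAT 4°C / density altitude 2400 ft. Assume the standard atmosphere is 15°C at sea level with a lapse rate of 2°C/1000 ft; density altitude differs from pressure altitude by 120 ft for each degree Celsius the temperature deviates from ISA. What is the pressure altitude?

DA = PA + 120 × (OAT − (15 − 2·PA/1000)) = PA + 120·OAT − 1800 + 0.24·PA = 1.24·PA + 120·OAT − 1800.
So 1.24·PA = 2400 − 120 × 4 + 1800 = 3720.
PA = 3720 / 1.24 = 3000 ft.

3000 ft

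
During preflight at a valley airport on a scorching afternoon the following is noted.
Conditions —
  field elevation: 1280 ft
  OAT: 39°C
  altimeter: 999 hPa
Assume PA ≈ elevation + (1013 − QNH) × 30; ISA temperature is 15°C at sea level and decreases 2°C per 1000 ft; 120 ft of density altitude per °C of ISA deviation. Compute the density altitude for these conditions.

4988 ft

Pressure altitude = 1280 + (1013 − 999) × 30 = 1280 + (+420) = 1700 ft.
ISA temperature at 1700 ft = 15 − 2 × (1700/1000) = 11.6°C.
ISA deviation = 39 − 11.6 = +27.4°C.
Density altitude = 1700 + 120 × (27.4) = 4988 ft.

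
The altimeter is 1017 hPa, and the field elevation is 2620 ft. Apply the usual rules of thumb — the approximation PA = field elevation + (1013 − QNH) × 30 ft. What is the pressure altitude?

Pressure correction = (1013 − 1017) × 30 = -120 ft.
Pressure altitude = 2620 + (-120) = 2500 ft.

2500 ft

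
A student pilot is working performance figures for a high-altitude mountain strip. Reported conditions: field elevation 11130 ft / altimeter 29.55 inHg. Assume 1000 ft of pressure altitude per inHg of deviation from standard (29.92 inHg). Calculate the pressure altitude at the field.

Pressure correction = (29.92 − 29.55) × 1000 = +370 ft.
Pressure altitude = 11130 + (+370) = 11500 ft.

11500 ft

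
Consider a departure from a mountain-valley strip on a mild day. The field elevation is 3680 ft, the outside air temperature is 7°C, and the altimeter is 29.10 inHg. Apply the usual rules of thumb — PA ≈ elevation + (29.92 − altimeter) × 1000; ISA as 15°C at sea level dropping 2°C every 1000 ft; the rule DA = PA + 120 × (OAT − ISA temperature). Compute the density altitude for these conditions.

4620 ft

Pressure altitude = 3680 + (29.92 − 29.10) × 1000 = 3680 + (+820) = 4500 ft.
ISA temperature at 4500 ft = 15 − 2 × (4500/1000) = 6°C.
ISA deviation = 7 − 6 = +1°C.
Density altitude = 4500 + 120 × (1) = 4620 ft.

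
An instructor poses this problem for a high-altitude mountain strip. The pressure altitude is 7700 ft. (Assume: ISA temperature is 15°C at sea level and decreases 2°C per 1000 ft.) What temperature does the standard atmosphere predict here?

-0.4°C

ISA temperature = 15 − 2 × (7700/1000) = 15 − 15.4 = -0.4°C.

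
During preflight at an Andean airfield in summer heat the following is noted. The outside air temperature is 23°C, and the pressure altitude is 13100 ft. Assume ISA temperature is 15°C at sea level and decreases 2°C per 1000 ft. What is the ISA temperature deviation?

ISA+34.2°C

ISA temperature at 13100 ft = 15 − 2 × (13100/1000) = -11.2°C.
Deviation = OAT − ISA = 23 − (-11.2) = +34.2°C.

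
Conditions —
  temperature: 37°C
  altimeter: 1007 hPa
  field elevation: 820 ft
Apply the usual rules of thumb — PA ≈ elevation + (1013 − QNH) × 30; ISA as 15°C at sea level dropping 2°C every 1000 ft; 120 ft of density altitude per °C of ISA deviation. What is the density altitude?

3880 ft

Pressure altitude = 820 + (1013 − 1007) × 30 = 820 + (+180) = 1000 ft.
ISA temperature at 1000 ft = 15 − 2 × (1000/1000) = 13°C.
ISA deviation = 37 − 13 = +24°C.
Density altitude = 1000 + 120 × (24) = 3880 ft.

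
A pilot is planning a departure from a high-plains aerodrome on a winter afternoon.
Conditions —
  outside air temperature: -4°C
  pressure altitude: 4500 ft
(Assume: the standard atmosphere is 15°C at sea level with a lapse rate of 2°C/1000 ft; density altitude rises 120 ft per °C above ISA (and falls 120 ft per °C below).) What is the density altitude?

ISA temperature at 4500 ft = 15 − 2 × (4500/1000) = 6°C.
ISA deviation = -4 − 6 = -10°C.
Density altitude = 4500 + 120 × (-10) = 4500 + (-1200) = 3300 ft.

3300 ft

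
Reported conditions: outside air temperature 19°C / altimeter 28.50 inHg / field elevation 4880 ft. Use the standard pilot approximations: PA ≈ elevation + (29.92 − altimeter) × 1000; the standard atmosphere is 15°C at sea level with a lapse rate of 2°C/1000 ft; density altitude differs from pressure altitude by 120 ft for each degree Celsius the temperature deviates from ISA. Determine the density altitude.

Pressure altitude = 4880 + (29.92 − 28.50) × 1000 = 4880 + (+1420) = 6300 ft.
ISA temperature at 6300 ft = 15 − 2 × (6300/1000) = 2.4°C.
ISA deviation = 19 − 2.4 = +16.6°C.
Density altitude = 6300 + 120 × (16.6) = 8292 ft.

8292 ft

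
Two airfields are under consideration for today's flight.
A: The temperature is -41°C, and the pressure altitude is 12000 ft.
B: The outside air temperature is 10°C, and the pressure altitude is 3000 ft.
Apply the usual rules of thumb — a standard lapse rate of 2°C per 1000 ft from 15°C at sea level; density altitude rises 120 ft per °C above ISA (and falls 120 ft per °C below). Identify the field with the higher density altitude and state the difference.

A: ISA temp = -9°C, deviation -32°C, DA = 12000 + 120 × (-32) = 8160 ft.
B: ISA temp = 9°C, deviation +1°C, DA = 3000 + 120 × 1 = 3120 ft.
A is higher by 8160 − 3120 = 5040 ft.

A by 5040 ft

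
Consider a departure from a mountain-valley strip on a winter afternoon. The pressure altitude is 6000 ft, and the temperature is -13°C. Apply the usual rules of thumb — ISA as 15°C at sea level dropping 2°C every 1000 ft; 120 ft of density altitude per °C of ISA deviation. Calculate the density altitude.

4080 ft

ISA temperature at 6000 ft = 15 − 2 × (6000/1000) = 3°C.
ISA deviation = -13 − 3 = -16°C.
Density altitude = 6000 + 120 × (-16) = 6000 + (-1920) = 4080 ft.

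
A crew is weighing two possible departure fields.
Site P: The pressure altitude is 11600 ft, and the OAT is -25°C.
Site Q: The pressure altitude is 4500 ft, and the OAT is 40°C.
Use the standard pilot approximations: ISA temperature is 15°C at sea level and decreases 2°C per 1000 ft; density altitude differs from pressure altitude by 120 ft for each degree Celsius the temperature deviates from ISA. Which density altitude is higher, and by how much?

Site P: ISA temp = -8.2°C, deviation -16.8°C, DA = 11600 + 120 × (-16.8) = 9584 ft.
Site Q: ISA temp = 6°C, deviation +34°C, DA = 4500 + 120 × 34 = 8580 ft.
Site P is higher by 9584 − 8580 = 1004 ft.

Site P by 1004 ft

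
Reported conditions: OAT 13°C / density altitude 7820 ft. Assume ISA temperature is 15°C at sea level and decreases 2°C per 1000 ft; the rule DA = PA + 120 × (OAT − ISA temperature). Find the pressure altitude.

6500 ft

DA = PA + 120 × (OAT − (15 − 2·PA/1000)) = PA + 120·OAT − 1800 + 0.24·PA = 1.24·PA + 120·OAT − 1800.
So 1.24·PA = 7820 − 120 × 13 + 1800 = 8060.
PA = 8060 / 1.24 = 6500 ft.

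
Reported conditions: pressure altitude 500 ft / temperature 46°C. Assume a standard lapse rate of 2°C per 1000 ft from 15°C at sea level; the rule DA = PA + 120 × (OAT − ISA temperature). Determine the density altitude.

4340 ft

ISA temperature at 500 ft = 15 − 2 × (500/1000) = 14°C.
ISA deviation = 46 − 14 = +32°C.
Density altitude = 500 + 120 × (32) = 500 + (+3840) = 4340 ft.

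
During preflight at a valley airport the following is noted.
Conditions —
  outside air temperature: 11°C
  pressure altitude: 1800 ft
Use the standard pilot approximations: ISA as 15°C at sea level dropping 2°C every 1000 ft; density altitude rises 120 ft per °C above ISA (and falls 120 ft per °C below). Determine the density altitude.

ISA temperature at 1800 ft = 15 − 2 × (1800/1000) = 11.4°C.
ISA deviation = 11 − 11.4 = -0.4°C.
Density altitude = 1800 + 120 × (-0.4) = 1800 + (-48) = 1752 ft.

1752 ft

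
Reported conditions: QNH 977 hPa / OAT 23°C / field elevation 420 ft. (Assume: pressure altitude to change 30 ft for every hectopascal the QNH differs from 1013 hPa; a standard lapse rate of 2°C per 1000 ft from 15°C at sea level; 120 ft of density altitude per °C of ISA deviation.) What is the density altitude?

2820 ft

Pressure altitude = 420 + (1013 − 977) × 30 = 420 + (+1080) = 1500 ft.
ISA temperature at 1500 ft = 15 − 2 × (1500/1000) = 12°C.
ISA deviation = 23 − 12 = +11°C.
Density altitude = 1500 + 120 × (11) = 2820 ft.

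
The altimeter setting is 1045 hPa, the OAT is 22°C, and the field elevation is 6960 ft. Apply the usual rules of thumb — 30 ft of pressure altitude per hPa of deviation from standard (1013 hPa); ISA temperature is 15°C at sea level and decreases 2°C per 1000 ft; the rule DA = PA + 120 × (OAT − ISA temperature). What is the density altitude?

Pressure altitude = 6960 + (1013 − 1045) × 30 = 6960 + (-960) = 6000 ft.
ISA temperature at 6000 ft = 15 − 2 × (6000/1000) = 3°C.
ISA deviation = 22 − 3 = +19°C.
Density altitude = 6000 + 120 × (19) = 8280 ft.

8280 ft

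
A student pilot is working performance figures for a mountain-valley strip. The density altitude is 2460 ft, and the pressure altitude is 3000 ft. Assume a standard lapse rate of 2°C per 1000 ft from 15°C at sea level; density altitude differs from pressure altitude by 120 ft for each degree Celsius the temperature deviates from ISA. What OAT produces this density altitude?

4.5°C

Density altitude − pressure altitude = 2460 − 3000 = -540 ft.
At 120 ft/°C that is an ISA deviation of -540/120 = -4.5°C.
ISA temperature at 3000 ft = 15 − 2 × (3000/1000) = 9°C.
OAT = ISA + deviation = 9 + (-4.5) = 4.5°C.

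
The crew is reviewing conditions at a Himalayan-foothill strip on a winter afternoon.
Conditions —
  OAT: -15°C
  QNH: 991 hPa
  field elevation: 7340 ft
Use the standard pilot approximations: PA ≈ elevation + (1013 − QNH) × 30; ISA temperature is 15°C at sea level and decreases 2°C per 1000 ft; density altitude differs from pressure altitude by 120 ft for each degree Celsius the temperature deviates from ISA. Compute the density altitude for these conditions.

Pressure altitude = 7340 + (1013 − 991) × 30 = 7340 + (+660) = 8000 ft.
ISA temperature at 8000 ft = 15 − 2 × (8000/1000) = -1°C.
ISA deviation = -15 − (-1) = -14°C.
Density altitude = 8000 + 120 × (-14) = 6320 ft.

6320 ft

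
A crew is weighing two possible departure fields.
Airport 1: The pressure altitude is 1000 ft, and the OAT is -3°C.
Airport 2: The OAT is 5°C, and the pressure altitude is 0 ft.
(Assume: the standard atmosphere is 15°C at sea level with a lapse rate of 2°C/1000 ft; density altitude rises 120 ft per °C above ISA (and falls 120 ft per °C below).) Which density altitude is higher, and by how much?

Airport 1 by 280 ft

Airport 1: ISA temp = 13°C, deviation -16°C, DA = 1000 + 120 × (-16) = -920 ft.
Airport 2: ISA temp = 15°C, deviation -10°C, DA = 0 + 120 × (-10) = -1200 ft.
Airport 1 is higher by -920 − (-1200) = 280 ft.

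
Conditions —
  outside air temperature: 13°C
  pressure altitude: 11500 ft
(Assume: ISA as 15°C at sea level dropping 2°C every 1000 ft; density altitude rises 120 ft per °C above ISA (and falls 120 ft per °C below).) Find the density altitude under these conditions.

14020 ft

ISA temperature at 11500 ft = 15 − 2 × (11500/1000) = -8°C.
ISA deviation = 13 − (-8) = +21°C.
Density altitude = 11500 + 120 × (21) = 11500 + (+2520) = 14020 ft.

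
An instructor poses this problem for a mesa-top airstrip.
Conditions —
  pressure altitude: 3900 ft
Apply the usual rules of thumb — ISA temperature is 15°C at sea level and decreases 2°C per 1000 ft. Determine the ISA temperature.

7.2°C

ISA temperature = 15 − 2 × (3900/1000) = 15 − 7.8 = 7.2°C.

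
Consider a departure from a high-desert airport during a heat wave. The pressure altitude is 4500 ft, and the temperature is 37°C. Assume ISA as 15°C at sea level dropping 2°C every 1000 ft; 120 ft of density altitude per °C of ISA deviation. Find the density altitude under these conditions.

8220 ft

ISA temperature at 4500 ft = 15 − 2 × (4500/1000) = 6°C.
ISA deviation = 37 − 6 = +31°C.
Density altitude = 4500 + 120 × (31) = 4500 + (+3720) = 8220 ft.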